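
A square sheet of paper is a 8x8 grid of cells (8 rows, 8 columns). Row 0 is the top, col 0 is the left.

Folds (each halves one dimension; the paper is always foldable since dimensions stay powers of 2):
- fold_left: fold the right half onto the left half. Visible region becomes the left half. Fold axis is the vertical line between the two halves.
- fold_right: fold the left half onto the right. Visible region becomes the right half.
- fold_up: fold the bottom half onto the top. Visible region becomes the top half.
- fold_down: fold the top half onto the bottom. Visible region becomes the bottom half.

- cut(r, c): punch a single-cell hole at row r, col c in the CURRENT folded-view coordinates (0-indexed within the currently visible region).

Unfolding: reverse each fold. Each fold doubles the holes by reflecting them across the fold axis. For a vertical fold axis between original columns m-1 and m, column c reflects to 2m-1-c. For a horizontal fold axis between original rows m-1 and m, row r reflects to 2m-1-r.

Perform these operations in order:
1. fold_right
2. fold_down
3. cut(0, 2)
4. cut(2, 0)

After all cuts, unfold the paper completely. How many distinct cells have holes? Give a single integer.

Answer: 8

Derivation:
Op 1 fold_right: fold axis v@4; visible region now rows[0,8) x cols[4,8) = 8x4
Op 2 fold_down: fold axis h@4; visible region now rows[4,8) x cols[4,8) = 4x4
Op 3 cut(0, 2): punch at orig (4,6); cuts so far [(4, 6)]; region rows[4,8) x cols[4,8) = 4x4
Op 4 cut(2, 0): punch at orig (6,4); cuts so far [(4, 6), (6, 4)]; region rows[4,8) x cols[4,8) = 4x4
Unfold 1 (reflect across h@4): 4 holes -> [(1, 4), (3, 6), (4, 6), (6, 4)]
Unfold 2 (reflect across v@4): 8 holes -> [(1, 3), (1, 4), (3, 1), (3, 6), (4, 1), (4, 6), (6, 3), (6, 4)]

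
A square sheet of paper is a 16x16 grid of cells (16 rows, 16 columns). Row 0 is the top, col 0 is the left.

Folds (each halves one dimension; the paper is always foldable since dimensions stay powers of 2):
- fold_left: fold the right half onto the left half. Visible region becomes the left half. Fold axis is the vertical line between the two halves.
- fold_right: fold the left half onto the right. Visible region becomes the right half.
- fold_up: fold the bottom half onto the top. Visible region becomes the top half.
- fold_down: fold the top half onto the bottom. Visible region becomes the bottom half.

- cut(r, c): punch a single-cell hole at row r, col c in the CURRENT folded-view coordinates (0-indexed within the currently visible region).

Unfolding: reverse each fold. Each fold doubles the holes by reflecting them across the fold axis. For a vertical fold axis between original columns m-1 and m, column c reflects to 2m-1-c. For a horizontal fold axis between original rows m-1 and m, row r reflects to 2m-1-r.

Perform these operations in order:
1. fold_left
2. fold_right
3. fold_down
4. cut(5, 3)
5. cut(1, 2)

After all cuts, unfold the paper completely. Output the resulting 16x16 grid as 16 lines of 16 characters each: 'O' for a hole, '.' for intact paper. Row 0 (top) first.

Op 1 fold_left: fold axis v@8; visible region now rows[0,16) x cols[0,8) = 16x8
Op 2 fold_right: fold axis v@4; visible region now rows[0,16) x cols[4,8) = 16x4
Op 3 fold_down: fold axis h@8; visible region now rows[8,16) x cols[4,8) = 8x4
Op 4 cut(5, 3): punch at orig (13,7); cuts so far [(13, 7)]; region rows[8,16) x cols[4,8) = 8x4
Op 5 cut(1, 2): punch at orig (9,6); cuts so far [(9, 6), (13, 7)]; region rows[8,16) x cols[4,8) = 8x4
Unfold 1 (reflect across h@8): 4 holes -> [(2, 7), (6, 6), (9, 6), (13, 7)]
Unfold 2 (reflect across v@4): 8 holes -> [(2, 0), (2, 7), (6, 1), (6, 6), (9, 1), (9, 6), (13, 0), (13, 7)]
Unfold 3 (reflect across v@8): 16 holes -> [(2, 0), (2, 7), (2, 8), (2, 15), (6, 1), (6, 6), (6, 9), (6, 14), (9, 1), (9, 6), (9, 9), (9, 14), (13, 0), (13, 7), (13, 8), (13, 15)]

Answer: ................
................
O......OO......O
................
................
................
.O....O..O....O.
................
................
.O....O..O....O.
................
................
................
O......OO......O
................
................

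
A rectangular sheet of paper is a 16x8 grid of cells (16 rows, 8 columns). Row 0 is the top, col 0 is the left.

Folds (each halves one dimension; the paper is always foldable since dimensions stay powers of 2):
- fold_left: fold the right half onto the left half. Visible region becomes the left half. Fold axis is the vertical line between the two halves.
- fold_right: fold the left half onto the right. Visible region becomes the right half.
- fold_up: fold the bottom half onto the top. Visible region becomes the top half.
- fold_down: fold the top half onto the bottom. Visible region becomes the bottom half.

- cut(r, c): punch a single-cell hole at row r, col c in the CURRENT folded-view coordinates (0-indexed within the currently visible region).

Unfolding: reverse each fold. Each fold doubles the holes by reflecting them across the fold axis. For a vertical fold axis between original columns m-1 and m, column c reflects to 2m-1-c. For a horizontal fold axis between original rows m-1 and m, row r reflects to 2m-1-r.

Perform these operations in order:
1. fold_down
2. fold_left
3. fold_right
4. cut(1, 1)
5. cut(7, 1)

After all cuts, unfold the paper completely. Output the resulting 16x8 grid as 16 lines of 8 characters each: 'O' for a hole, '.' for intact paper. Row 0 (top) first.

Op 1 fold_down: fold axis h@8; visible region now rows[8,16) x cols[0,8) = 8x8
Op 2 fold_left: fold axis v@4; visible region now rows[8,16) x cols[0,4) = 8x4
Op 3 fold_right: fold axis v@2; visible region now rows[8,16) x cols[2,4) = 8x2
Op 4 cut(1, 1): punch at orig (9,3); cuts so far [(9, 3)]; region rows[8,16) x cols[2,4) = 8x2
Op 5 cut(7, 1): punch at orig (15,3); cuts so far [(9, 3), (15, 3)]; region rows[8,16) x cols[2,4) = 8x2
Unfold 1 (reflect across v@2): 4 holes -> [(9, 0), (9, 3), (15, 0), (15, 3)]
Unfold 2 (reflect across v@4): 8 holes -> [(9, 0), (9, 3), (9, 4), (9, 7), (15, 0), (15, 3), (15, 4), (15, 7)]
Unfold 3 (reflect across h@8): 16 holes -> [(0, 0), (0, 3), (0, 4), (0, 7), (6, 0), (6, 3), (6, 4), (6, 7), (9, 0), (9, 3), (9, 4), (9, 7), (15, 0), (15, 3), (15, 4), (15, 7)]

Answer: O..OO..O
........
........
........
........
........
O..OO..O
........
........
O..OO..O
........
........
........
........
........
O..OO..O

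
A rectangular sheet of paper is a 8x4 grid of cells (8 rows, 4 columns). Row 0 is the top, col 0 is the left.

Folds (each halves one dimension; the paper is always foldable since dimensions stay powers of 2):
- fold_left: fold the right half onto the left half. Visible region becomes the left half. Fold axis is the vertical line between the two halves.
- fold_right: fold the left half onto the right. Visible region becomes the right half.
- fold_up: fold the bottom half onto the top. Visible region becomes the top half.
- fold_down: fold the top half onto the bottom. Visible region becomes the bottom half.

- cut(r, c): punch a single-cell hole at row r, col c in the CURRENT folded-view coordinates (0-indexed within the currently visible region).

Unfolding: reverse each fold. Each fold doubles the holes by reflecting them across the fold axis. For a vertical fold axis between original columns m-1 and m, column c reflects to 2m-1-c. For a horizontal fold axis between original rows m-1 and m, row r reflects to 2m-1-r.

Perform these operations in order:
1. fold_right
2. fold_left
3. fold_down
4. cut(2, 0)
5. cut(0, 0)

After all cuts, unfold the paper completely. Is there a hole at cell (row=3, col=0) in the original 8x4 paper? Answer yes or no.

Op 1 fold_right: fold axis v@2; visible region now rows[0,8) x cols[2,4) = 8x2
Op 2 fold_left: fold axis v@3; visible region now rows[0,8) x cols[2,3) = 8x1
Op 3 fold_down: fold axis h@4; visible region now rows[4,8) x cols[2,3) = 4x1
Op 4 cut(2, 0): punch at orig (6,2); cuts so far [(6, 2)]; region rows[4,8) x cols[2,3) = 4x1
Op 5 cut(0, 0): punch at orig (4,2); cuts so far [(4, 2), (6, 2)]; region rows[4,8) x cols[2,3) = 4x1
Unfold 1 (reflect across h@4): 4 holes -> [(1, 2), (3, 2), (4, 2), (6, 2)]
Unfold 2 (reflect across v@3): 8 holes -> [(1, 2), (1, 3), (3, 2), (3, 3), (4, 2), (4, 3), (6, 2), (6, 3)]
Unfold 3 (reflect across v@2): 16 holes -> [(1, 0), (1, 1), (1, 2), (1, 3), (3, 0), (3, 1), (3, 2), (3, 3), (4, 0), (4, 1), (4, 2), (4, 3), (6, 0), (6, 1), (6, 2), (6, 3)]
Holes: [(1, 0), (1, 1), (1, 2), (1, 3), (3, 0), (3, 1), (3, 2), (3, 3), (4, 0), (4, 1), (4, 2), (4, 3), (6, 0), (6, 1), (6, 2), (6, 3)]

Answer: yes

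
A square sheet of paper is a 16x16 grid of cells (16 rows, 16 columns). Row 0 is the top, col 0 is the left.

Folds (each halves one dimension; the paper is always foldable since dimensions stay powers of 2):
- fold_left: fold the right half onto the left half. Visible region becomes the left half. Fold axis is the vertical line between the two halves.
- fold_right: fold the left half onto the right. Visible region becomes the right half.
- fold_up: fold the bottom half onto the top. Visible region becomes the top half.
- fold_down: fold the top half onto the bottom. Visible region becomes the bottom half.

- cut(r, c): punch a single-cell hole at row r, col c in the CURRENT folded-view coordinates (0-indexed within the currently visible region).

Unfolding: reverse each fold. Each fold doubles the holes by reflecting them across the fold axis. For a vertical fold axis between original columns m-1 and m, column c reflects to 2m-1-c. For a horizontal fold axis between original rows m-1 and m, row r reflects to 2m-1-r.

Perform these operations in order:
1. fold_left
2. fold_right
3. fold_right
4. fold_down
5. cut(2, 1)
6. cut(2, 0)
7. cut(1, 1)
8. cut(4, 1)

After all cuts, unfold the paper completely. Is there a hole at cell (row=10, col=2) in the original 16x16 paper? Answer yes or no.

Op 1 fold_left: fold axis v@8; visible region now rows[0,16) x cols[0,8) = 16x8
Op 2 fold_right: fold axis v@4; visible region now rows[0,16) x cols[4,8) = 16x4
Op 3 fold_right: fold axis v@6; visible region now rows[0,16) x cols[6,8) = 16x2
Op 4 fold_down: fold axis h@8; visible region now rows[8,16) x cols[6,8) = 8x2
Op 5 cut(2, 1): punch at orig (10,7); cuts so far [(10, 7)]; region rows[8,16) x cols[6,8) = 8x2
Op 6 cut(2, 0): punch at orig (10,6); cuts so far [(10, 6), (10, 7)]; region rows[8,16) x cols[6,8) = 8x2
Op 7 cut(1, 1): punch at orig (9,7); cuts so far [(9, 7), (10, 6), (10, 7)]; region rows[8,16) x cols[6,8) = 8x2
Op 8 cut(4, 1): punch at orig (12,7); cuts so far [(9, 7), (10, 6), (10, 7), (12, 7)]; region rows[8,16) x cols[6,8) = 8x2
Unfold 1 (reflect across h@8): 8 holes -> [(3, 7), (5, 6), (5, 7), (6, 7), (9, 7), (10, 6), (10, 7), (12, 7)]
Unfold 2 (reflect across v@6): 16 holes -> [(3, 4), (3, 7), (5, 4), (5, 5), (5, 6), (5, 7), (6, 4), (6, 7), (9, 4), (9, 7), (10, 4), (10, 5), (10, 6), (10, 7), (12, 4), (12, 7)]
Unfold 3 (reflect across v@4): 32 holes -> [(3, 0), (3, 3), (3, 4), (3, 7), (5, 0), (5, 1), (5, 2), (5, 3), (5, 4), (5, 5), (5, 6), (5, 7), (6, 0), (6, 3), (6, 4), (6, 7), (9, 0), (9, 3), (9, 4), (9, 7), (10, 0), (10, 1), (10, 2), (10, 3), (10, 4), (10, 5), (10, 6), (10, 7), (12, 0), (12, 3), (12, 4), (12, 7)]
Unfold 4 (reflect across v@8): 64 holes -> [(3, 0), (3, 3), (3, 4), (3, 7), (3, 8), (3, 11), (3, 12), (3, 15), (5, 0), (5, 1), (5, 2), (5, 3), (5, 4), (5, 5), (5, 6), (5, 7), (5, 8), (5, 9), (5, 10), (5, 11), (5, 12), (5, 13), (5, 14), (5, 15), (6, 0), (6, 3), (6, 4), (6, 7), (6, 8), (6, 11), (6, 12), (6, 15), (9, 0), (9, 3), (9, 4), (9, 7), (9, 8), (9, 11), (9, 12), (9, 15), (10, 0), (10, 1), (10, 2), (10, 3), (10, 4), (10, 5), (10, 6), (10, 7), (10, 8), (10, 9), (10, 10), (10, 11), (10, 12), (10, 13), (10, 14), (10, 15), (12, 0), (12, 3), (12, 4), (12, 7), (12, 8), (12, 11), (12, 12), (12, 15)]
Holes: [(3, 0), (3, 3), (3, 4), (3, 7), (3, 8), (3, 11), (3, 12), (3, 15), (5, 0), (5, 1), (5, 2), (5, 3), (5, 4), (5, 5), (5, 6), (5, 7), (5, 8), (5, 9), (5, 10), (5, 11), (5, 12), (5, 13), (5, 14), (5, 15), (6, 0), (6, 3), (6, 4), (6, 7), (6, 8), (6, 11), (6, 12), (6, 15), (9, 0), (9, 3), (9, 4), (9, 7), (9, 8), (9, 11), (9, 12), (9, 15), (10, 0), (10, 1), (10, 2), (10, 3), (10, 4), (10, 5), (10, 6), (10, 7), (10, 8), (10, 9), (10, 10), (10, 11), (10, 12), (10, 13), (10, 14), (10, 15), (12, 0), (12, 3), (12, 4), (12, 7), (12, 8), (12, 11), (12, 12), (12, 15)]

Answer: yes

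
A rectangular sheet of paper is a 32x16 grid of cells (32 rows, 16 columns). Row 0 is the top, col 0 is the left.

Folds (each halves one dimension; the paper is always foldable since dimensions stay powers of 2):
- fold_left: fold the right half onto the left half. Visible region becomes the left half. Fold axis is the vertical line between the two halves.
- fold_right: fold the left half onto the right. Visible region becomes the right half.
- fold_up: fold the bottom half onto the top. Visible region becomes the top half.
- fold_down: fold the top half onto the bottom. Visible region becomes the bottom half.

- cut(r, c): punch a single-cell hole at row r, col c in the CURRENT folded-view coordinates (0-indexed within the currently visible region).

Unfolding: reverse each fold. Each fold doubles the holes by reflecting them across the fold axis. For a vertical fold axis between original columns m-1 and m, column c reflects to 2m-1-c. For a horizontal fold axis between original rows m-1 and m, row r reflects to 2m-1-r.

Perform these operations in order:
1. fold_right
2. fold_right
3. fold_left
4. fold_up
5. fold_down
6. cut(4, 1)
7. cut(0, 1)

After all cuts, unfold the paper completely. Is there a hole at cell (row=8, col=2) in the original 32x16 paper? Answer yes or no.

Op 1 fold_right: fold axis v@8; visible region now rows[0,32) x cols[8,16) = 32x8
Op 2 fold_right: fold axis v@12; visible region now rows[0,32) x cols[12,16) = 32x4
Op 3 fold_left: fold axis v@14; visible region now rows[0,32) x cols[12,14) = 32x2
Op 4 fold_up: fold axis h@16; visible region now rows[0,16) x cols[12,14) = 16x2
Op 5 fold_down: fold axis h@8; visible region now rows[8,16) x cols[12,14) = 8x2
Op 6 cut(4, 1): punch at orig (12,13); cuts so far [(12, 13)]; region rows[8,16) x cols[12,14) = 8x2
Op 7 cut(0, 1): punch at orig (8,13); cuts so far [(8, 13), (12, 13)]; region rows[8,16) x cols[12,14) = 8x2
Unfold 1 (reflect across h@8): 4 holes -> [(3, 13), (7, 13), (8, 13), (12, 13)]
Unfold 2 (reflect across h@16): 8 holes -> [(3, 13), (7, 13), (8, 13), (12, 13), (19, 13), (23, 13), (24, 13), (28, 13)]
Unfold 3 (reflect across v@14): 16 holes -> [(3, 13), (3, 14), (7, 13), (7, 14), (8, 13), (8, 14), (12, 13), (12, 14), (19, 13), (19, 14), (23, 13), (23, 14), (24, 13), (24, 14), (28, 13), (28, 14)]
Unfold 4 (reflect across v@12): 32 holes -> [(3, 9), (3, 10), (3, 13), (3, 14), (7, 9), (7, 10), (7, 13), (7, 14), (8, 9), (8, 10), (8, 13), (8, 14), (12, 9), (12, 10), (12, 13), (12, 14), (19, 9), (19, 10), (19, 13), (19, 14), (23, 9), (23, 10), (23, 13), (23, 14), (24, 9), (24, 10), (24, 13), (24, 14), (28, 9), (28, 10), (28, 13), (28, 14)]
Unfold 5 (reflect across v@8): 64 holes -> [(3, 1), (3, 2), (3, 5), (3, 6), (3, 9), (3, 10), (3, 13), (3, 14), (7, 1), (7, 2), (7, 5), (7, 6), (7, 9), (7, 10), (7, 13), (7, 14), (8, 1), (8, 2), (8, 5), (8, 6), (8, 9), (8, 10), (8, 13), (8, 14), (12, 1), (12, 2), (12, 5), (12, 6), (12, 9), (12, 10), (12, 13), (12, 14), (19, 1), (19, 2), (19, 5), (19, 6), (19, 9), (19, 10), (19, 13), (19, 14), (23, 1), (23, 2), (23, 5), (23, 6), (23, 9), (23, 10), (23, 13), (23, 14), (24, 1), (24, 2), (24, 5), (24, 6), (24, 9), (24, 10), (24, 13), (24, 14), (28, 1), (28, 2), (28, 5), (28, 6), (28, 9), (28, 10), (28, 13), (28, 14)]
Holes: [(3, 1), (3, 2), (3, 5), (3, 6), (3, 9), (3, 10), (3, 13), (3, 14), (7, 1), (7, 2), (7, 5), (7, 6), (7, 9), (7, 10), (7, 13), (7, 14), (8, 1), (8, 2), (8, 5), (8, 6), (8, 9), (8, 10), (8, 13), (8, 14), (12, 1), (12, 2), (12, 5), (12, 6), (12, 9), (12, 10), (12, 13), (12, 14), (19, 1), (19, 2), (19, 5), (19, 6), (19, 9), (19, 10), (19, 13), (19, 14), (23, 1), (23, 2), (23, 5), (23, 6), (23, 9), (23, 10), (23, 13), (23, 14), (24, 1), (24, 2), (24, 5), (24, 6), (24, 9), (24, 10), (24, 13), (24, 14), (28, 1), (28, 2), (28, 5), (28, 6), (28, 9), (28, 10), (28, 13), (28, 14)]

Answer: yes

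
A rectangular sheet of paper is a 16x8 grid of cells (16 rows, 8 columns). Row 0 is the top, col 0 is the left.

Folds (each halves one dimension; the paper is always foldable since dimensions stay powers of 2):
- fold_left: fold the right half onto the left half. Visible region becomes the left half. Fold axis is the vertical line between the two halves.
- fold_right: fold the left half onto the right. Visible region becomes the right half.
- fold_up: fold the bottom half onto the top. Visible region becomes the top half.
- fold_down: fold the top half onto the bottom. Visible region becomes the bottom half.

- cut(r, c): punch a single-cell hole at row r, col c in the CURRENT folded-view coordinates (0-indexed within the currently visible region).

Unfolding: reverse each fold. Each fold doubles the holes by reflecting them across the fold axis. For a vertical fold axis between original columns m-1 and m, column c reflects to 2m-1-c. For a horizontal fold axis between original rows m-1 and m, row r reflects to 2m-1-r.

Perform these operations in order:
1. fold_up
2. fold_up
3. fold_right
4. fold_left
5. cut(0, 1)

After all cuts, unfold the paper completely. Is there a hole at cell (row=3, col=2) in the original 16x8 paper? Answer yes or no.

Answer: no

Derivation:
Op 1 fold_up: fold axis h@8; visible region now rows[0,8) x cols[0,8) = 8x8
Op 2 fold_up: fold axis h@4; visible region now rows[0,4) x cols[0,8) = 4x8
Op 3 fold_right: fold axis v@4; visible region now rows[0,4) x cols[4,8) = 4x4
Op 4 fold_left: fold axis v@6; visible region now rows[0,4) x cols[4,6) = 4x2
Op 5 cut(0, 1): punch at orig (0,5); cuts so far [(0, 5)]; region rows[0,4) x cols[4,6) = 4x2
Unfold 1 (reflect across v@6): 2 holes -> [(0, 5), (0, 6)]
Unfold 2 (reflect across v@4): 4 holes -> [(0, 1), (0, 2), (0, 5), (0, 6)]
Unfold 3 (reflect across h@4): 8 holes -> [(0, 1), (0, 2), (0, 5), (0, 6), (7, 1), (7, 2), (7, 5), (7, 6)]
Unfold 4 (reflect across h@8): 16 holes -> [(0, 1), (0, 2), (0, 5), (0, 6), (7, 1), (7, 2), (7, 5), (7, 6), (8, 1), (8, 2), (8, 5), (8, 6), (15, 1), (15, 2), (15, 5), (15, 6)]
Holes: [(0, 1), (0, 2), (0, 5), (0, 6), (7, 1), (7, 2), (7, 5), (7, 6), (8, 1), (8, 2), (8, 5), (8, 6), (15, 1), (15, 2), (15, 5), (15, 6)]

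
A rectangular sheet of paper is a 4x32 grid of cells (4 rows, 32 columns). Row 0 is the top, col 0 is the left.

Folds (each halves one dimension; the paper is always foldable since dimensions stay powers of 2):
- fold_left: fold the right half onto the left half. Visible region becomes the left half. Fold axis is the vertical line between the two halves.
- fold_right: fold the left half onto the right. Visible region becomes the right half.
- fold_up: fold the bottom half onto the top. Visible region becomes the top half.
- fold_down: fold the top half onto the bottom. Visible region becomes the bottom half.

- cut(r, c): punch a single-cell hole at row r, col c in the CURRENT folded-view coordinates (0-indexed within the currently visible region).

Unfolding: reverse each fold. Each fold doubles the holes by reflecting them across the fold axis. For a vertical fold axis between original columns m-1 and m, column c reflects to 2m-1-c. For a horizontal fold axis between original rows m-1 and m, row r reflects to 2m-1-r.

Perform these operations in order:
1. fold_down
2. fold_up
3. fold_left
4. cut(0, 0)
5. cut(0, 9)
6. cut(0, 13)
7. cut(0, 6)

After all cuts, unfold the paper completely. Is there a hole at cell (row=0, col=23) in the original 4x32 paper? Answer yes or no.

Answer: no

Derivation:
Op 1 fold_down: fold axis h@2; visible region now rows[2,4) x cols[0,32) = 2x32
Op 2 fold_up: fold axis h@3; visible region now rows[2,3) x cols[0,32) = 1x32
Op 3 fold_left: fold axis v@16; visible region now rows[2,3) x cols[0,16) = 1x16
Op 4 cut(0, 0): punch at orig (2,0); cuts so far [(2, 0)]; region rows[2,3) x cols[0,16) = 1x16
Op 5 cut(0, 9): punch at orig (2,9); cuts so far [(2, 0), (2, 9)]; region rows[2,3) x cols[0,16) = 1x16
Op 6 cut(0, 13): punch at orig (2,13); cuts so far [(2, 0), (2, 9), (2, 13)]; region rows[2,3) x cols[0,16) = 1x16
Op 7 cut(0, 6): punch at orig (2,6); cuts so far [(2, 0), (2, 6), (2, 9), (2, 13)]; region rows[2,3) x cols[0,16) = 1x16
Unfold 1 (reflect across v@16): 8 holes -> [(2, 0), (2, 6), (2, 9), (2, 13), (2, 18), (2, 22), (2, 25), (2, 31)]
Unfold 2 (reflect across h@3): 16 holes -> [(2, 0), (2, 6), (2, 9), (2, 13), (2, 18), (2, 22), (2, 25), (2, 31), (3, 0), (3, 6), (3, 9), (3, 13), (3, 18), (3, 22), (3, 25), (3, 31)]
Unfold 3 (reflect across h@2): 32 holes -> [(0, 0), (0, 6), (0, 9), (0, 13), (0, 18), (0, 22), (0, 25), (0, 31), (1, 0), (1, 6), (1, 9), (1, 13), (1, 18), (1, 22), (1, 25), (1, 31), (2, 0), (2, 6), (2, 9), (2, 13), (2, 18), (2, 22), (2, 25), (2, 31), (3, 0), (3, 6), (3, 9), (3, 13), (3, 18), (3, 22), (3, 25), (3, 31)]
Holes: [(0, 0), (0, 6), (0, 9), (0, 13), (0, 18), (0, 22), (0, 25), (0, 31), (1, 0), (1, 6), (1, 9), (1, 13), (1, 18), (1, 22), (1, 25), (1, 31), (2, 0), (2, 6), (2, 9), (2, 13), (2, 18), (2, 22), (2, 25), (2, 31), (3, 0), (3, 6), (3, 9), (3, 13), (3, 18), (3, 22), (3, 25), (3, 31)]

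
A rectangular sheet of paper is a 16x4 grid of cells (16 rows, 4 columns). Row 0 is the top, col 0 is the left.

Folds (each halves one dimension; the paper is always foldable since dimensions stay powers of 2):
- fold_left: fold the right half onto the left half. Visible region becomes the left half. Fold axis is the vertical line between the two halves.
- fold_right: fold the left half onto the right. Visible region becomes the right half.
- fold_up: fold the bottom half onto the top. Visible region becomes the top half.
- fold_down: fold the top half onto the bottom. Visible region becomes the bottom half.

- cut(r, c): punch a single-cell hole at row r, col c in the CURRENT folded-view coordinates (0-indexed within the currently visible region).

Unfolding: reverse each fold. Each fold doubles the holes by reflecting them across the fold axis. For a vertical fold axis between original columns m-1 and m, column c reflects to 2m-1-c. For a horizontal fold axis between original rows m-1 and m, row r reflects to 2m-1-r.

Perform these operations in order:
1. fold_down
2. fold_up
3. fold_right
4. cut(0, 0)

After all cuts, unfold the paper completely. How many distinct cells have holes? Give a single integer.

Op 1 fold_down: fold axis h@8; visible region now rows[8,16) x cols[0,4) = 8x4
Op 2 fold_up: fold axis h@12; visible region now rows[8,12) x cols[0,4) = 4x4
Op 3 fold_right: fold axis v@2; visible region now rows[8,12) x cols[2,4) = 4x2
Op 4 cut(0, 0): punch at orig (8,2); cuts so far [(8, 2)]; region rows[8,12) x cols[2,4) = 4x2
Unfold 1 (reflect across v@2): 2 holes -> [(8, 1), (8, 2)]
Unfold 2 (reflect across h@12): 4 holes -> [(8, 1), (8, 2), (15, 1), (15, 2)]
Unfold 3 (reflect across h@8): 8 holes -> [(0, 1), (0, 2), (7, 1), (7, 2), (8, 1), (8, 2), (15, 1), (15, 2)]

Answer: 8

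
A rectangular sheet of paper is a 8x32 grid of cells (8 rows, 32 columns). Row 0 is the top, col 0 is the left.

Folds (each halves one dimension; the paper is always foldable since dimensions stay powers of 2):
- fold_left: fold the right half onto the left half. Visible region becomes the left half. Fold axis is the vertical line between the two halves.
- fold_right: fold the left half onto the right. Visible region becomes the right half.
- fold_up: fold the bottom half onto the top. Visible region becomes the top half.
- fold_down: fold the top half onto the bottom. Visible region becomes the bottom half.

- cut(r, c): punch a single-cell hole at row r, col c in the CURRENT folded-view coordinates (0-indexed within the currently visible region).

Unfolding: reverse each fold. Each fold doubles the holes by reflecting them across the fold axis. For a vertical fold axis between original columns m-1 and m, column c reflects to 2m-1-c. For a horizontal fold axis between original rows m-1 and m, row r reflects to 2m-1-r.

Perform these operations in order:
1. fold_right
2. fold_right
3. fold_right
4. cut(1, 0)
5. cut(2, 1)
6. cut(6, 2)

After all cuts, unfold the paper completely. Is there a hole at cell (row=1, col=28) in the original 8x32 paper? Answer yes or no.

Answer: yes

Derivation:
Op 1 fold_right: fold axis v@16; visible region now rows[0,8) x cols[16,32) = 8x16
Op 2 fold_right: fold axis v@24; visible region now rows[0,8) x cols[24,32) = 8x8
Op 3 fold_right: fold axis v@28; visible region now rows[0,8) x cols[28,32) = 8x4
Op 4 cut(1, 0): punch at orig (1,28); cuts so far [(1, 28)]; region rows[0,8) x cols[28,32) = 8x4
Op 5 cut(2, 1): punch at orig (2,29); cuts so far [(1, 28), (2, 29)]; region rows[0,8) x cols[28,32) = 8x4
Op 6 cut(6, 2): punch at orig (6,30); cuts so far [(1, 28), (2, 29), (6, 30)]; region rows[0,8) x cols[28,32) = 8x4
Unfold 1 (reflect across v@28): 6 holes -> [(1, 27), (1, 28), (2, 26), (2, 29), (6, 25), (6, 30)]
Unfold 2 (reflect across v@24): 12 holes -> [(1, 19), (1, 20), (1, 27), (1, 28), (2, 18), (2, 21), (2, 26), (2, 29), (6, 17), (6, 22), (6, 25), (6, 30)]
Unfold 3 (reflect across v@16): 24 holes -> [(1, 3), (1, 4), (1, 11), (1, 12), (1, 19), (1, 20), (1, 27), (1, 28), (2, 2), (2, 5), (2, 10), (2, 13), (2, 18), (2, 21), (2, 26), (2, 29), (6, 1), (6, 6), (6, 9), (6, 14), (6, 17), (6, 22), (6, 25), (6, 30)]
Holes: [(1, 3), (1, 4), (1, 11), (1, 12), (1, 19), (1, 20), (1, 27), (1, 28), (2, 2), (2, 5), (2, 10), (2, 13), (2, 18), (2, 21), (2, 26), (2, 29), (6, 1), (6, 6), (6, 9), (6, 14), (6, 17), (6, 22), (6, 25), (6, 30)]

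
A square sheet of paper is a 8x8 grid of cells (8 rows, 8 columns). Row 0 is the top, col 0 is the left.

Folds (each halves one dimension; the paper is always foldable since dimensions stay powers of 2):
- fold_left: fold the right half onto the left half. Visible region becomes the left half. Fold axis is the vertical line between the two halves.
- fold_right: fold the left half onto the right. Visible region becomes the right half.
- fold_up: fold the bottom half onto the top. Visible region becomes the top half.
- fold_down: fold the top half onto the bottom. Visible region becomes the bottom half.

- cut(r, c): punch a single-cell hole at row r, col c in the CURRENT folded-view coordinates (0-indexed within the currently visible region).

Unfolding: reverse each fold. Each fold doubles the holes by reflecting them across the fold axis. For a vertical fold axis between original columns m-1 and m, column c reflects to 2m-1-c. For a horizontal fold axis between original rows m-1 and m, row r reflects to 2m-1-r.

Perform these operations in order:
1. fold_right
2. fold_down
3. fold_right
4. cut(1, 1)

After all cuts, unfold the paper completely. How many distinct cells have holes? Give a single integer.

Op 1 fold_right: fold axis v@4; visible region now rows[0,8) x cols[4,8) = 8x4
Op 2 fold_down: fold axis h@4; visible region now rows[4,8) x cols[4,8) = 4x4
Op 3 fold_right: fold axis v@6; visible region now rows[4,8) x cols[6,8) = 4x2
Op 4 cut(1, 1): punch at orig (5,7); cuts so far [(5, 7)]; region rows[4,8) x cols[6,8) = 4x2
Unfold 1 (reflect across v@6): 2 holes -> [(5, 4), (5, 7)]
Unfold 2 (reflect across h@4): 4 holes -> [(2, 4), (2, 7), (5, 4), (5, 7)]
Unfold 3 (reflect across v@4): 8 holes -> [(2, 0), (2, 3), (2, 4), (2, 7), (5, 0), (5, 3), (5, 4), (5, 7)]

Answer: 8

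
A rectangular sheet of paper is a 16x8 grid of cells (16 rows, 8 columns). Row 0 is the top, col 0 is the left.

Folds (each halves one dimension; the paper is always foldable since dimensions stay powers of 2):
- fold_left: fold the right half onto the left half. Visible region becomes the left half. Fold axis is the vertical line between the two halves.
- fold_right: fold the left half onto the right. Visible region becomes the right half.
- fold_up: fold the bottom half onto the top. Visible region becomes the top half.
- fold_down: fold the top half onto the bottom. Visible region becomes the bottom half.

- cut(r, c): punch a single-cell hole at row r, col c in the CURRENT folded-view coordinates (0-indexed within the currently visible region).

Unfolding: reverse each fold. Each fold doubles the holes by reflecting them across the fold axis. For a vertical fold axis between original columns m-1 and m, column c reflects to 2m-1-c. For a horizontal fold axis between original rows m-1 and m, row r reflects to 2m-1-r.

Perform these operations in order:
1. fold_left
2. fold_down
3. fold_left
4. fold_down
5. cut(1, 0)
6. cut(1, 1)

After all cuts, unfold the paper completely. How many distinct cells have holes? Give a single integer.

Op 1 fold_left: fold axis v@4; visible region now rows[0,16) x cols[0,4) = 16x4
Op 2 fold_down: fold axis h@8; visible region now rows[8,16) x cols[0,4) = 8x4
Op 3 fold_left: fold axis v@2; visible region now rows[8,16) x cols[0,2) = 8x2
Op 4 fold_down: fold axis h@12; visible region now rows[12,16) x cols[0,2) = 4x2
Op 5 cut(1, 0): punch at orig (13,0); cuts so far [(13, 0)]; region rows[12,16) x cols[0,2) = 4x2
Op 6 cut(1, 1): punch at orig (13,1); cuts so far [(13, 0), (13, 1)]; region rows[12,16) x cols[0,2) = 4x2
Unfold 1 (reflect across h@12): 4 holes -> [(10, 0), (10, 1), (13, 0), (13, 1)]
Unfold 2 (reflect across v@2): 8 holes -> [(10, 0), (10, 1), (10, 2), (10, 3), (13, 0), (13, 1), (13, 2), (13, 3)]
Unfold 3 (reflect across h@8): 16 holes -> [(2, 0), (2, 1), (2, 2), (2, 3), (5, 0), (5, 1), (5, 2), (5, 3), (10, 0), (10, 1), (10, 2), (10, 3), (13, 0), (13, 1), (13, 2), (13, 3)]
Unfold 4 (reflect across v@4): 32 holes -> [(2, 0), (2, 1), (2, 2), (2, 3), (2, 4), (2, 5), (2, 6), (2, 7), (5, 0), (5, 1), (5, 2), (5, 3), (5, 4), (5, 5), (5, 6), (5, 7), (10, 0), (10, 1), (10, 2), (10, 3), (10, 4), (10, 5), (10, 6), (10, 7), (13, 0), (13, 1), (13, 2), (13, 3), (13, 4), (13, 5), (13, 6), (13, 7)]

Answer: 32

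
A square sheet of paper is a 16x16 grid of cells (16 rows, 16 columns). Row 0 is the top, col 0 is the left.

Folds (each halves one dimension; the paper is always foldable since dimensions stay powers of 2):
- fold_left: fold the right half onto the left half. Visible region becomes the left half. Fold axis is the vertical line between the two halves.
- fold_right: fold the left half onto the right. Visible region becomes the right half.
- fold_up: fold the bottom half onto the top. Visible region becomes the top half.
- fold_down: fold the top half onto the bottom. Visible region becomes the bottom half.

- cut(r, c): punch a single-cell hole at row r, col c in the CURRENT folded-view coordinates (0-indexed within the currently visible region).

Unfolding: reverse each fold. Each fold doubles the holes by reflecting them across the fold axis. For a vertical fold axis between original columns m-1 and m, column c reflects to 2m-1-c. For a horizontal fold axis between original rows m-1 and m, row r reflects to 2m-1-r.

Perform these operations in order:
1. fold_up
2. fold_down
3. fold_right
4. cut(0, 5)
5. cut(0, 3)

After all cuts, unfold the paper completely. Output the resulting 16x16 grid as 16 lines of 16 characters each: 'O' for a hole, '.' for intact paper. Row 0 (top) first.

Op 1 fold_up: fold axis h@8; visible region now rows[0,8) x cols[0,16) = 8x16
Op 2 fold_down: fold axis h@4; visible region now rows[4,8) x cols[0,16) = 4x16
Op 3 fold_right: fold axis v@8; visible region now rows[4,8) x cols[8,16) = 4x8
Op 4 cut(0, 5): punch at orig (4,13); cuts so far [(4, 13)]; region rows[4,8) x cols[8,16) = 4x8
Op 5 cut(0, 3): punch at orig (4,11); cuts so far [(4, 11), (4, 13)]; region rows[4,8) x cols[8,16) = 4x8
Unfold 1 (reflect across v@8): 4 holes -> [(4, 2), (4, 4), (4, 11), (4, 13)]
Unfold 2 (reflect across h@4): 8 holes -> [(3, 2), (3, 4), (3, 11), (3, 13), (4, 2), (4, 4), (4, 11), (4, 13)]
Unfold 3 (reflect across h@8): 16 holes -> [(3, 2), (3, 4), (3, 11), (3, 13), (4, 2), (4, 4), (4, 11), (4, 13), (11, 2), (11, 4), (11, 11), (11, 13), (12, 2), (12, 4), (12, 11), (12, 13)]

Answer: ................
................
................
..O.O......O.O..
..O.O......O.O..
................
................
................
................
................
................
..O.O......O.O..
..O.O......O.O..
................
................
................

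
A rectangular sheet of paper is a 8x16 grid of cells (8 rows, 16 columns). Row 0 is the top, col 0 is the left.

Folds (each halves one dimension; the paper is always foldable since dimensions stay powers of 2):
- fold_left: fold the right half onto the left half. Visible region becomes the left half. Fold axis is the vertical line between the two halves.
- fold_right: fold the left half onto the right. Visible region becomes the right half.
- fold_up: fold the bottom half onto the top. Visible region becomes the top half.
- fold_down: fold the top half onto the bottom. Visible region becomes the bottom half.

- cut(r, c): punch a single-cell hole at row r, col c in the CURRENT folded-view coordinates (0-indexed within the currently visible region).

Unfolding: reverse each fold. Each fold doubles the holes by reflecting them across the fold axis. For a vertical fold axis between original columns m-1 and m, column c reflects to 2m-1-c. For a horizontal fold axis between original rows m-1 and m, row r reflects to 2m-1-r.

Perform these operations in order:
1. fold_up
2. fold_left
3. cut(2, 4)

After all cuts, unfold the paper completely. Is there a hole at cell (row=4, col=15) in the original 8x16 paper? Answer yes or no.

Answer: no

Derivation:
Op 1 fold_up: fold axis h@4; visible region now rows[0,4) x cols[0,16) = 4x16
Op 2 fold_left: fold axis v@8; visible region now rows[0,4) x cols[0,8) = 4x8
Op 3 cut(2, 4): punch at orig (2,4); cuts so far [(2, 4)]; region rows[0,4) x cols[0,8) = 4x8
Unfold 1 (reflect across v@8): 2 holes -> [(2, 4), (2, 11)]
Unfold 2 (reflect across h@4): 4 holes -> [(2, 4), (2, 11), (5, 4), (5, 11)]
Holes: [(2, 4), (2, 11), (5, 4), (5, 11)]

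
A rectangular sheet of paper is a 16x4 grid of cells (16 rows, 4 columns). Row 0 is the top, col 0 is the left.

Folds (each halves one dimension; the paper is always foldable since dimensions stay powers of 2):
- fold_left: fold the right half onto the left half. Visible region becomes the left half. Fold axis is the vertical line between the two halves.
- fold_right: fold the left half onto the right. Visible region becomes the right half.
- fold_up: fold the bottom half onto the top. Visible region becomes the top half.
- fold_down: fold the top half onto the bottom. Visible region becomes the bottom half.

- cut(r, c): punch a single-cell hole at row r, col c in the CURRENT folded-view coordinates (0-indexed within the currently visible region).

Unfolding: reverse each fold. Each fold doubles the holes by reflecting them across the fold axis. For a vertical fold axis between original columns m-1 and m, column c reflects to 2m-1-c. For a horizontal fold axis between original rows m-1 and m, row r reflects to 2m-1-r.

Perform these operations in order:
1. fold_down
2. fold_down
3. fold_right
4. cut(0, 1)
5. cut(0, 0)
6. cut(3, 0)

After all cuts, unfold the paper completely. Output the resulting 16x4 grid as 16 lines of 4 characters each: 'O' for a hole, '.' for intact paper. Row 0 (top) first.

Op 1 fold_down: fold axis h@8; visible region now rows[8,16) x cols[0,4) = 8x4
Op 2 fold_down: fold axis h@12; visible region now rows[12,16) x cols[0,4) = 4x4
Op 3 fold_right: fold axis v@2; visible region now rows[12,16) x cols[2,4) = 4x2
Op 4 cut(0, 1): punch at orig (12,3); cuts so far [(12, 3)]; region rows[12,16) x cols[2,4) = 4x2
Op 5 cut(0, 0): punch at orig (12,2); cuts so far [(12, 2), (12, 3)]; region rows[12,16) x cols[2,4) = 4x2
Op 6 cut(3, 0): punch at orig (15,2); cuts so far [(12, 2), (12, 3), (15, 2)]; region rows[12,16) x cols[2,4) = 4x2
Unfold 1 (reflect across v@2): 6 holes -> [(12, 0), (12, 1), (12, 2), (12, 3), (15, 1), (15, 2)]
Unfold 2 (reflect across h@12): 12 holes -> [(8, 1), (8, 2), (11, 0), (11, 1), (11, 2), (11, 3), (12, 0), (12, 1), (12, 2), (12, 3), (15, 1), (15, 2)]
Unfold 3 (reflect across h@8): 24 holes -> [(0, 1), (0, 2), (3, 0), (3, 1), (3, 2), (3, 3), (4, 0), (4, 1), (4, 2), (4, 3), (7, 1), (7, 2), (8, 1), (8, 2), (11, 0), (11, 1), (11, 2), (11, 3), (12, 0), (12, 1), (12, 2), (12, 3), (15, 1), (15, 2)]

Answer: .OO.
....
....
OOOO
OOOO
....
....
.OO.
.OO.
....
....
OOOO
OOOO
....
....
.OO.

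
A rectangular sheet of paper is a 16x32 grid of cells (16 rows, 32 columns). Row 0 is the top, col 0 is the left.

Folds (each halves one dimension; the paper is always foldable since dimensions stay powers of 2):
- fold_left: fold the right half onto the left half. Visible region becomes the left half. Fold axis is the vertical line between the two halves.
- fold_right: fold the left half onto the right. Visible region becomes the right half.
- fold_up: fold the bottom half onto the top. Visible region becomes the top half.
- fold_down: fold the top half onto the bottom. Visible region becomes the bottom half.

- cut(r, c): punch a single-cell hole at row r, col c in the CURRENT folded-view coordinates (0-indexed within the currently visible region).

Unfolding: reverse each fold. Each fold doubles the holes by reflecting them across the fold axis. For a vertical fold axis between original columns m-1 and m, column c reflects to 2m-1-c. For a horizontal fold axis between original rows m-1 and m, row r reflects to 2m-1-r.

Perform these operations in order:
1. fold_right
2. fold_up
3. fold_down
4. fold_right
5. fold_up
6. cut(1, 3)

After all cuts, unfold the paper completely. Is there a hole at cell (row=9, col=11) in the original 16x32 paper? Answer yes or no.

Answer: yes

Derivation:
Op 1 fold_right: fold axis v@16; visible region now rows[0,16) x cols[16,32) = 16x16
Op 2 fold_up: fold axis h@8; visible region now rows[0,8) x cols[16,32) = 8x16
Op 3 fold_down: fold axis h@4; visible region now rows[4,8) x cols[16,32) = 4x16
Op 4 fold_right: fold axis v@24; visible region now rows[4,8) x cols[24,32) = 4x8
Op 5 fold_up: fold axis h@6; visible region now rows[4,6) x cols[24,32) = 2x8
Op 6 cut(1, 3): punch at orig (5,27); cuts so far [(5, 27)]; region rows[4,6) x cols[24,32) = 2x8
Unfold 1 (reflect across h@6): 2 holes -> [(5, 27), (6, 27)]
Unfold 2 (reflect across v@24): 4 holes -> [(5, 20), (5, 27), (6, 20), (6, 27)]
Unfold 3 (reflect across h@4): 8 holes -> [(1, 20), (1, 27), (2, 20), (2, 27), (5, 20), (5, 27), (6, 20), (6, 27)]
Unfold 4 (reflect across h@8): 16 holes -> [(1, 20), (1, 27), (2, 20), (2, 27), (5, 20), (5, 27), (6, 20), (6, 27), (9, 20), (9, 27), (10, 20), (10, 27), (13, 20), (13, 27), (14, 20), (14, 27)]
Unfold 5 (reflect across v@16): 32 holes -> [(1, 4), (1, 11), (1, 20), (1, 27), (2, 4), (2, 11), (2, 20), (2, 27), (5, 4), (5, 11), (5, 20), (5, 27), (6, 4), (6, 11), (6, 20), (6, 27), (9, 4), (9, 11), (9, 20), (9, 27), (10, 4), (10, 11), (10, 20), (10, 27), (13, 4), (13, 11), (13, 20), (13, 27), (14, 4), (14, 11), (14, 20), (14, 27)]
Holes: [(1, 4), (1, 11), (1, 20), (1, 27), (2, 4), (2, 11), (2, 20), (2, 27), (5, 4), (5, 11), (5, 20), (5, 27), (6, 4), (6, 11), (6, 20), (6, 27), (9, 4), (9, 11), (9, 20), (9, 27), (10, 4), (10, 11), (10, 20), (10, 27), (13, 4), (13, 11), (13, 20), (13, 27), (14, 4), (14, 11), (14, 20), (14, 27)]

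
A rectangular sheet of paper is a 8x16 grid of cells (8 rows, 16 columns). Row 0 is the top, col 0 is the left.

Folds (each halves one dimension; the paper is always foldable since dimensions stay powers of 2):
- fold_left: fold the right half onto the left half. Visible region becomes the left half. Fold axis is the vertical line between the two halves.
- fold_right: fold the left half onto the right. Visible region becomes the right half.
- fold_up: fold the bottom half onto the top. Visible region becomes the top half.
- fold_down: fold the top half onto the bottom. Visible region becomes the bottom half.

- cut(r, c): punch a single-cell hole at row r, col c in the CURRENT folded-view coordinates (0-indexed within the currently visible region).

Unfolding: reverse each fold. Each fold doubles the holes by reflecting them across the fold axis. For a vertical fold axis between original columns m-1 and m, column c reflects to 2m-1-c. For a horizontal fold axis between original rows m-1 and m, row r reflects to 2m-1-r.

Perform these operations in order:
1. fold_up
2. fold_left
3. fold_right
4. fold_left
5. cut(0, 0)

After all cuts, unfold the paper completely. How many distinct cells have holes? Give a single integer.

Answer: 16

Derivation:
Op 1 fold_up: fold axis h@4; visible region now rows[0,4) x cols[0,16) = 4x16
Op 2 fold_left: fold axis v@8; visible region now rows[0,4) x cols[0,8) = 4x8
Op 3 fold_right: fold axis v@4; visible region now rows[0,4) x cols[4,8) = 4x4
Op 4 fold_left: fold axis v@6; visible region now rows[0,4) x cols[4,6) = 4x2
Op 5 cut(0, 0): punch at orig (0,4); cuts so far [(0, 4)]; region rows[0,4) x cols[4,6) = 4x2
Unfold 1 (reflect across v@6): 2 holes -> [(0, 4), (0, 7)]
Unfold 2 (reflect across v@4): 4 holes -> [(0, 0), (0, 3), (0, 4), (0, 7)]
Unfold 3 (reflect across v@8): 8 holes -> [(0, 0), (0, 3), (0, 4), (0, 7), (0, 8), (0, 11), (0, 12), (0, 15)]
Unfold 4 (reflect across h@4): 16 holes -> [(0, 0), (0, 3), (0, 4), (0, 7), (0, 8), (0, 11), (0, 12), (0, 15), (7, 0), (7, 3), (7, 4), (7, 7), (7, 8), (7, 11), (7, 12), (7, 15)]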